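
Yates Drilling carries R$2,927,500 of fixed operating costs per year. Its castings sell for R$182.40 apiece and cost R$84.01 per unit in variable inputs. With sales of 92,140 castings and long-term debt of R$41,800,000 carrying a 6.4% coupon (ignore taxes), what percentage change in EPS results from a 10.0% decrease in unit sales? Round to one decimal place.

Contribution at this volume is 92,140 × R$98.39 = R$9,065,654.60.
EBIT = R$9,065,654.60 − R$2,927,500 = R$6,138,154.60.
After interest of R$2,675,200.00, pre-tax earnings = R$3,462,954.60.
DCL = total CM / (EBIT − I) = R$9,065,654.60 / R$3,462,954.60 = 2.6179.
%ΔEPS = DCL × %ΔSales = 2.6179 × -10.0% = -26.2%.

-26.2%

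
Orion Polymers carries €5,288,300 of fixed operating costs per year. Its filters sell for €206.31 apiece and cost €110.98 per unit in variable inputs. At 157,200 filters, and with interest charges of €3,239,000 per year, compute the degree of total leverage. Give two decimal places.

2.32

Contribution at this volume is 157,200 × €95.33 = €14,985,876.00.
Operating income = contribution − fixed costs = €14,985,876.00 − €5,288,300 = €9,697,576.00. Interest = €3,239,000.00, so EBIT − I = €6,458,576.00.
DCL = contribution ÷ (EBIT − I) = €14,985,876.00 ÷ €6,458,576.00 = 2.3203.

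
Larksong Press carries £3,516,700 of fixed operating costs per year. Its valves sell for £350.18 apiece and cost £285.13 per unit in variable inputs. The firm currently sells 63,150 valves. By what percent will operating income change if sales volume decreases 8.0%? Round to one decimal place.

-55.6%

At 63,150 units, contribution = 63,150 × £65.05 = £4,107,907.50.
Subtracting fixed costs: EBIT = £4,107,907.50 − £3,516,700 = £591,207.50.
Degree of operating leverage = £4,107,907.50 / £591,207.50 = 6.9483.
So EBIT moves 6.9483 × (-8.0%) = -55.6%.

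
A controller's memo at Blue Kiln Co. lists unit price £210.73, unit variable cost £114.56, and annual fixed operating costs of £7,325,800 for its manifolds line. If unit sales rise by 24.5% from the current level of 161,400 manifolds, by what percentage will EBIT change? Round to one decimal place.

+46.4%

Total contribution margin = 161,400 × £96.17 = £15,521,838.00.
EBIT = £15,521,838.00 − £7,325,800 = £8,196,038.00.
So DOL = total CM / EBIT = £15,521,838.00 / £8,196,038.00 = 1.8938.
Operating income changes by 1.8938 × +24.5% = +46.4%.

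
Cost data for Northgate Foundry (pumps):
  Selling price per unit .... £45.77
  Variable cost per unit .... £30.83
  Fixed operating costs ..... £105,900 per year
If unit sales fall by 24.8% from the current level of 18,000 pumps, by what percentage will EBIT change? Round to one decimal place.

At 18,000 units, contribution = 18,000 × £14.94 = £268,920.00.
EBIT = £268,920.00 − £105,900 = £163,020.00.
Degree of operating leverage = £268,920.00 / £163,020.00 = 1.6496.
So EBIT moves 1.6496 × (-24.8%) = -40.9%.

-40.9%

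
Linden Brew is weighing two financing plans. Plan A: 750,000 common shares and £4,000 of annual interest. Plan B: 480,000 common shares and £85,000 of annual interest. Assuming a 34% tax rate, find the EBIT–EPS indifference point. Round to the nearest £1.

Set EPS_A = EPS_B: (EBIT − £4,000)(1 − 0.34) ÷ 750,000 = (EBIT − £85,000)(1 − 0.34) ÷ 480,000.
Cancelling (1 − t) and cross-multiplying: 480,000·(EBIT − 4,000) = 750,000·(EBIT − 85,000).
EBIT × (750,000 − 480,000) = 85,000 × 750,000 − 4,000 × 480,000 = 61,830,000,000, so EBIT = 61,830,000,000 ÷ 270,000 = 229,000.00.

£229,000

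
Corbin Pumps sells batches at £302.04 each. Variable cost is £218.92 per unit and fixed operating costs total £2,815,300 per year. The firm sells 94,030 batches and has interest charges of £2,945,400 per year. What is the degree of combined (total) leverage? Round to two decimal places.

Contribution at this volume is 94,030 × £83.12 = £7,815,773.60.
Subtracting fixed costs: EBIT = £7,815,773.60 − £2,815,300 = £5,000,473.60. Interest = £2,945,400.00.
DOL = £7,815,773.60 ÷ £5,000,473.60 = 1.5630; DFL = £5,000,473.60 ÷ £2,055,073.60 = 2.4332.
DCL = DOL × DFL = 1.5630 × 2.4332 = 3.8031.

3.80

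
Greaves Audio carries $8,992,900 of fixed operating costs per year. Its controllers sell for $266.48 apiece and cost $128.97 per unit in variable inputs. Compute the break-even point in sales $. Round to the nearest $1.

CM per unit = $266.48 − $128.97 = $137.51; CM ratio = $137.51 / $266.48 = 0.5160.
Break-even revenue = fixed costs × price ÷ CM = $8,992,900 × $266.48 ÷ $137.51 = $17,427,300.

$17,427,300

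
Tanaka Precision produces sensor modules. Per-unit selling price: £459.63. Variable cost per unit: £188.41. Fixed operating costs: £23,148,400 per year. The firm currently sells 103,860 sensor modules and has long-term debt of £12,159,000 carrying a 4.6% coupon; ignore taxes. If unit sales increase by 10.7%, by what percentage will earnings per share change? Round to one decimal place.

Total contribution margin = 103,860 × £271.22 = £28,168,909.20.
Operating income = contribution − fixed costs = £28,168,909.20 − £23,148,400 = £5,020,509.20.
Interest = £559,314.00, so EBIT − I = £4,461,195.20.
Degree of combined leverage = contribution ÷ (EBIT − I) = £28,168,909.20 ÷ £4,461,195.20 = 6.3142.
%ΔEPS = DCL × %ΔSales = 6.3142 × +10.7% = +67.6%.

+67.6%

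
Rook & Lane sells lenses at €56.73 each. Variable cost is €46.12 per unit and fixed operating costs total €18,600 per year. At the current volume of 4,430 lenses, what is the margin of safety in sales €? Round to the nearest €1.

€151,863

Each unit contributes €56.73 − €46.12 = €10.61. Break-even units = €18,600 ÷ €10.61 = 1,753.06; break-even revenue = 1,753.06 × €56.73 = €99,451.27.
Actual sales revenue = 4,430 × €56.73 = €251,313.90.
Margin of safety = €251,313.90 − €99,451.27 = €151,863.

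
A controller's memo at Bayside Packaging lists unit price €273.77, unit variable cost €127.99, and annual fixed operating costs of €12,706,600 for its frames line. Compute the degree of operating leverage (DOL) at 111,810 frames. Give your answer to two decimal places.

4.54

Total contribution margin = 111,810 × €145.78 = €16,299,661.80.
Operating income = contribution − fixed costs = €16,299,661.80 − €12,706,600 = €3,593,061.80.
Degree of operating leverage = €16,299,661.80 / €3,593,061.80 = 4.5364.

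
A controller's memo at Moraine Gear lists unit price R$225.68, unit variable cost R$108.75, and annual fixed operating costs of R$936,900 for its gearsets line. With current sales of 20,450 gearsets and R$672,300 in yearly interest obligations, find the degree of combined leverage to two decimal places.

At 20,450 units, contribution = 20,450 × R$116.93 = R$2,391,218.50.
Operating income = contribution − fixed costs = R$2,391,218.50 − R$936,900 = R$1,454,318.50. Interest = R$672,300.00, so EBIT − I = R$782,018.50.
DCL = contribution ÷ (EBIT − I) = R$2,391,218.50 ÷ R$782,018.50 = 3.0578.

3.06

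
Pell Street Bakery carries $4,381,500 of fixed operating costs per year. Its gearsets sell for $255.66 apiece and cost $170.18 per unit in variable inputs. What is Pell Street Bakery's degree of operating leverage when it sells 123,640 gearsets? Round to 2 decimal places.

At 123,640 units, contribution = 123,640 × $85.48 = $10,568,747.20.
Subtracting fixed costs: EBIT = $10,568,747.20 − $4,381,500 = $6,187,247.20.
So DOL = total CM / EBIT = $10,568,747.20 / $6,187,247.20 = 1.7082.

1.71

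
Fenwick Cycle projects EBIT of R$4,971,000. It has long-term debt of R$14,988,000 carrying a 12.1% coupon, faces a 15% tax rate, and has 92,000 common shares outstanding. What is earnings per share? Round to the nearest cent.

R$29.17

Pre-tax income = R$4,971,000 − R$1,813,548.00 = R$3,157,452.00.
Net income = R$3,157,452.00 × (1 − 0.15) = R$2,683,834.20.
EPS = R$2,683,834.20 ÷ 92,000 = R$29.17.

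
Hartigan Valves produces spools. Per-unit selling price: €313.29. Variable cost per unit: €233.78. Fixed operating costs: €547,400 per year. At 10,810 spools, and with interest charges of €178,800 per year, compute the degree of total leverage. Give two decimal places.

6.45

Contribution at this volume is 10,810 × €79.51 = €859,503.10.
Operating income = contribution − fixed costs = €859,503.10 − €547,400 = €312,103.10. Interest = €178,800.00.
DOL = €859,503.10 ÷ €312,103.10 = 2.7539; DFL = €312,103.10 ÷ €133,303.10 = 2.3413.
Combined leverage = 2.7539 × 2.3413 = 6.4477.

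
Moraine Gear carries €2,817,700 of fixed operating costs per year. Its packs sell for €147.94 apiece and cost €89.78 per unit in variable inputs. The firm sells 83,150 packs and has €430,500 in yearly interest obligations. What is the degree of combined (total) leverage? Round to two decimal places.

At 83,150 units, contribution = 83,150 × €58.16 = €4,836,004.00.
Subtracting fixed costs: EBIT = €4,836,004.00 − €2,817,700 = €2,018,304.00. Interest = €430,500.00, so EBIT − I = €1,587,804.00.
DCL = contribution ÷ (EBIT − I) = €4,836,004.00 ÷ €1,587,804.00 = 3.0457.

3.05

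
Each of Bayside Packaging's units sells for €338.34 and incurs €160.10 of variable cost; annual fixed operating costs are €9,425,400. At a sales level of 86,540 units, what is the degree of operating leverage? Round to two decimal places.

2.57

Contribution at this volume is 86,540 × €178.24 = €15,424,889.60.
Subtracting fixed costs: EBIT = €15,424,889.60 − €9,425,400 = €5,999,489.60.
Degree of operating leverage = €15,424,889.60 / €5,999,489.60 = 2.5710.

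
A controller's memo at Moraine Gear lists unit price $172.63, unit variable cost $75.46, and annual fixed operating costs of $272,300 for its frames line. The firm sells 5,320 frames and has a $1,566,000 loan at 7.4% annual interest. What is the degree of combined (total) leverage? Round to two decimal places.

4.01

At 5,320 units, contribution = 5,320 × $97.17 = $516,944.40.
Subtracting fixed costs: EBIT = $516,944.40 − $272,300 = $244,644.40. Interest = $115,884.00.
DOL = $516,944.40 ÷ $244,644.40 = 2.1130; DFL = $244,644.40 ÷ $128,760.40 = 1.9000.
DCL = DOL × DFL = 2.1130 × 1.9000 = 4.0147.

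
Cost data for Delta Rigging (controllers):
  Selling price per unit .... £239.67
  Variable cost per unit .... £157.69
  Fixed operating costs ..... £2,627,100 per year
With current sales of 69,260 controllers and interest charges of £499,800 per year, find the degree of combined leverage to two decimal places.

2.23

Total contribution margin = 69,260 × £81.98 = £5,677,934.80.
Subtracting fixed costs: EBIT = £5,677,934.80 − £2,627,100 = £3,050,834.80. Interest = £499,800.00, so EBIT − I = £2,551,034.80.
Degree of total leverage = total CM / (EBIT − interest) = £5,677,934.80 / £2,551,034.80 = 2.2257.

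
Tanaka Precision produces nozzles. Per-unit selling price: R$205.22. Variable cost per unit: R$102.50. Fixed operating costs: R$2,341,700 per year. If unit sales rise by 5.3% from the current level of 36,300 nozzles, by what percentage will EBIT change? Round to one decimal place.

Total contribution margin = 36,300 × R$102.72 = R$3,728,736.00.
Operating income = contribution − fixed costs = R$3,728,736.00 − R$2,341,700 = R$1,387,036.00.
DOL = contribution ÷ EBIT = R$3,728,736.00 ÷ R$1,387,036.00 = 2.6883.
%ΔEBIT = DOL × %ΔSales = 2.6883 × +5.3% = +14.2%.

+14.2%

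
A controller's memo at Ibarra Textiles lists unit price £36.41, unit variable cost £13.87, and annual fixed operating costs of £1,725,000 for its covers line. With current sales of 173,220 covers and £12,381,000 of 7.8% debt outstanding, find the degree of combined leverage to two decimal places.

3.22

Contribution at this volume is 173,220 × £22.54 = £3,904,378.80.
EBIT = £3,904,378.80 − £1,725,000 = £2,179,378.80. Interest = £965,718.00.
DOL = £3,904,378.80 ÷ £2,179,378.80 = 1.7915; DFL = £2,179,378.80 ÷ £1,213,660.80 = 1.7957.
Combined leverage = 1.7915 × 1.7957 = 3.2170.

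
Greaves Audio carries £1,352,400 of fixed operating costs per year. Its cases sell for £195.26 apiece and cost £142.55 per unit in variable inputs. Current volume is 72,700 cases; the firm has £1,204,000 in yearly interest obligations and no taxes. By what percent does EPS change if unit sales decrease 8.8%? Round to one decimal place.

-26.4%

Contribution at this volume is 72,700 × £52.71 = £3,832,017.00.
Operating income = contribution − fixed costs = £3,832,017.00 − £1,352,400 = £2,479,617.00.
After interest of £1,204,000.00, pre-tax earnings = £1,275,617.00.
Degree of combined leverage = contribution ÷ (EBIT − I) = £3,832,017.00 ÷ £1,275,617.00 = 3.0040.
EPS therefore changes by 3.0040 × (-8.8%) = -26.4%.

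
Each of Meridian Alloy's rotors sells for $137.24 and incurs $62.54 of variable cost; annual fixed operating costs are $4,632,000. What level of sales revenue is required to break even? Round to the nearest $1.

CM per unit = $137.24 − $62.54 = $74.70; CM ratio = $74.70 / $137.24 = 0.5443.
Break-even revenue = fixed costs × price ÷ CM = $4,632,000 × $137.24 ÷ $74.70 = $8,509,982.

$8,509,982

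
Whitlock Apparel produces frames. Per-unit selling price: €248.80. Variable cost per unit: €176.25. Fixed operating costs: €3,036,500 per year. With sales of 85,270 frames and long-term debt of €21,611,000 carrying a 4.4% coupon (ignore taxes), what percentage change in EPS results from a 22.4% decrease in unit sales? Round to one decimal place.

-63.0%

At 85,270 units, contribution = 85,270 × €72.55 = €6,186,338.50.
Subtracting fixed costs: EBIT = €6,186,338.50 − €3,036,500 = €3,149,838.50.
Interest = €950,884.00, so EBIT − I = €2,198,954.50.
DCL = total CM / (EBIT − I) = €6,186,338.50 / €2,198,954.50 = 2.8133.
%ΔEPS = DCL × %ΔSales = 2.8133 × -22.4% = -63.0%.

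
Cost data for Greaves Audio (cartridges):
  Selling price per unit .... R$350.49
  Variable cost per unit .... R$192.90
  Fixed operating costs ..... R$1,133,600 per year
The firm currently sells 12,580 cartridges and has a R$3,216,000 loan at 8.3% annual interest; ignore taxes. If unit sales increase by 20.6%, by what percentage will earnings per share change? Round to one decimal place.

Total contribution margin = 12,580 × R$157.59 = R$1,982,482.20.
Operating income = contribution − fixed costs = R$1,982,482.20 − R$1,133,600 = R$848,882.20.
After interest of R$266,928.00, pre-tax earnings = R$581,954.20.
DCL = total CM / (EBIT − I) = R$1,982,482.20 / R$581,954.20 = 3.4066.
%ΔEPS = DCL × %ΔSales = 3.4066 × +20.6% = +70.2%.

+70.2%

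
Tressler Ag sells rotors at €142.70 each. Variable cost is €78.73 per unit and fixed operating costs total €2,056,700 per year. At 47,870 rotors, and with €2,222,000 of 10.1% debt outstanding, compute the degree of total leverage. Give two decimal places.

3.92

Contribution at this volume is 47,870 × €63.97 = €3,062,243.90.
EBIT = €3,062,243.90 − €2,056,700 = €1,005,543.90. Interest = €224,422.00, so EBIT − I = €781,121.90.
DCL = contribution ÷ (EBIT − I) = €3,062,243.90 ÷ €781,121.90 = 3.9203.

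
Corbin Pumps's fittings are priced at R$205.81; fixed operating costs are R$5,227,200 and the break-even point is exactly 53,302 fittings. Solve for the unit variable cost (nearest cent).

Contribution per unit must be FC / Q = R$5,227,200 / 53,302 = R$98.0676.
Variable cost per unit = R$205.81 − R$98.0676 = R$107.74.

R$107.74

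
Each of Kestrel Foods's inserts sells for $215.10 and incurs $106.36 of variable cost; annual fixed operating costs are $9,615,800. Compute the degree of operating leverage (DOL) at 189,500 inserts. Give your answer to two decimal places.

Total contribution margin = 189,500 × $108.74 = $20,606,230.00.
Subtracting fixed costs: EBIT = $20,606,230.00 − $9,615,800 = $10,990,430.00.
So DOL = total CM / EBIT = $20,606,230.00 / $10,990,430.00 = 1.8749.

1.87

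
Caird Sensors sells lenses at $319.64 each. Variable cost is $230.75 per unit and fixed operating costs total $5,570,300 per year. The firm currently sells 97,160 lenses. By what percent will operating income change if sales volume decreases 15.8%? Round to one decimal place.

At 97,160 units, contribution = 97,160 × $88.89 = $8,636,552.40.
Subtracting fixed costs: EBIT = $8,636,552.40 − $5,570,300 = $3,066,252.40.
Degree of operating leverage = $8,636,552.40 / $3,066,252.40 = 2.8166.
So EBIT moves 2.8166 × (-15.8%) = -44.5%.

-44.5%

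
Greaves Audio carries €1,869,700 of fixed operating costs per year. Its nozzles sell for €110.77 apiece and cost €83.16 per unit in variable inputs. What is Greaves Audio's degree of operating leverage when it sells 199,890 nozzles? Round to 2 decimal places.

1.51

Contribution at this volume is 199,890 × €27.61 = €5,518,962.90.
Operating income = contribution − fixed costs = €5,518,962.90 − €1,869,700 = €3,649,262.90.
DOL = contribution ÷ EBIT = €5,518,962.90 ÷ €3,649,262.90 = 1.5124.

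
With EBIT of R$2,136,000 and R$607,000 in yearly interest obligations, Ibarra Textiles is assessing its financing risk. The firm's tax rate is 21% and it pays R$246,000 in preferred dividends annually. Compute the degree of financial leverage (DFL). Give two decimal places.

1.75

Annual interest charges come to R$607,000.00.
Pre-tax preferred-dividend burden = R$246,000 ÷ (1 − 0.21) = R$311,392.41.
DFL = EBIT ÷ [EBIT − I − D_p/(1−t)] = R$2,136,000 ÷ [R$2,136,000 − R$607,000.00 − R$311,392.41] = R$2,136,000 ÷ R$1,217,607.59 = 1.7543.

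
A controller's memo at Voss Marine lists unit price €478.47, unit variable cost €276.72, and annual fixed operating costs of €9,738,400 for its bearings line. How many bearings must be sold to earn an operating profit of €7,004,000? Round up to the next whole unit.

82,986 bearings

Contribution margin per unit = €478.47 − €276.72 = €201.75.
Required volume = (fixed costs + target profit) ÷ CM = (€9,738,400 + €7,004,000) ÷ €201.75 = 82,985.87, so 82,986 bearings.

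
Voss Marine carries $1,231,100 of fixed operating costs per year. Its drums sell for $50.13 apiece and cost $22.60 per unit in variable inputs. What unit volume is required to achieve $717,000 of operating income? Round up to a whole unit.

Unit CM = price − variable cost = $50.13 − $22.60 = $27.53.
Units = (FC + target) / CM = ($1,231,100 + $717,000) / $27.53 = 70,762.80, so 70,763 drums.

70,763 drums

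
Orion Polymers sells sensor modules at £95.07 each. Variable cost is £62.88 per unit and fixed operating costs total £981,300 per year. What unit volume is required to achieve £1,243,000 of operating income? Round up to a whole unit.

69,100 sensor modules

Each unit contributes £95.07 − £62.88 = £32.19.
Units = (FC + target) / CM = (£981,300 + £1,243,000) / £32.19 = 69,099.10, so 69,100 sensor modules.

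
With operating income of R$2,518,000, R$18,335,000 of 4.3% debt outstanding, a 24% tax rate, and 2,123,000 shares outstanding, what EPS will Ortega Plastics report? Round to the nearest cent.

Interest = R$788,405.00, so EBT = R$2,518,000 − R$788,405.00 = R$1,729,595.00.
After tax at 24%: net income = R$1,729,595.00 × 0.76 = R$1,314,492.20.
EPS = R$1,314,492.20 ÷ 2,123,000 = R$0.62.

R$0.62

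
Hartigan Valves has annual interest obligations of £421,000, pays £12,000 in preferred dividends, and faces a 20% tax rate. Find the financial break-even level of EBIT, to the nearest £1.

£436,000

Preferred dividends are paid after tax, so their pre-tax equivalent is £12,000 ÷ (1 − 0.20) = £15,000.00.
Financial break-even EBIT = interest + D_p ÷ (1 − t) = £421,000 + £15,000.00 = £436,000.00.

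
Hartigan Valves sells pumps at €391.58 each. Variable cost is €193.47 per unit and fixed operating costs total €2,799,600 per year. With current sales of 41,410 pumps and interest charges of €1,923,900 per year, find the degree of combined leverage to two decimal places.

2.36

Contribution at this volume is 41,410 × €198.11 = €8,203,735.10.
EBIT = €8,203,735.10 − €2,799,600 = €5,404,135.10. Interest = €1,923,900.00.
DOL = €8,203,735.10 ÷ €5,404,135.10 = 1.5180; DFL = €5,404,135.10 ÷ €3,480,235.10 = 1.5528.
DCL = DOL × DFL = 1.5180 × 1.5528 = 2.3572.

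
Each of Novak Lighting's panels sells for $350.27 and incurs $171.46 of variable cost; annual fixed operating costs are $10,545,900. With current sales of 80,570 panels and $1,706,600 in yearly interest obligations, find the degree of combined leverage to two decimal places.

6.69

Total contribution margin = 80,570 × $178.81 = $14,406,721.70.
Subtracting fixed costs: EBIT = $14,406,721.70 − $10,545,900 = $3,860,821.70. Interest = $1,706,600.00, so EBIT − I = $2,154,221.70.
Degree of total leverage = total CM / (EBIT − interest) = $14,406,721.70 / $2,154,221.70 = 6.6877.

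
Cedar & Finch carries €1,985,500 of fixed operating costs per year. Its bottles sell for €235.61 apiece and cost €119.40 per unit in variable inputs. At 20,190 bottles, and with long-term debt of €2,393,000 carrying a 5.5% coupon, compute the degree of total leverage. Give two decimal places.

Contribution at this volume is 20,190 × €116.21 = €2,346,279.90.
Subtracting fixed costs: EBIT = €2,346,279.90 − €1,985,500 = €360,779.90. Interest = €131,615.00.
DOL = €2,346,279.90 ÷ €360,779.90 = 6.5034; DFL = €360,779.90 ÷ €229,164.90 = 1.5743.
Combined leverage = 6.5034 × 1.5743 = 10.2383.

10.24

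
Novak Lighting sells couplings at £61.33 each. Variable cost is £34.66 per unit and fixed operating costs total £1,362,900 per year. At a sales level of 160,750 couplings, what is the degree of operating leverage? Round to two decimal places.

1.47

Total contribution margin = 160,750 × £26.67 = £4,287,202.50.
EBIT = £4,287,202.50 − £1,362,900 = £2,924,302.50.
Degree of operating leverage = £4,287,202.50 / £2,924,302.50 = 1.4661.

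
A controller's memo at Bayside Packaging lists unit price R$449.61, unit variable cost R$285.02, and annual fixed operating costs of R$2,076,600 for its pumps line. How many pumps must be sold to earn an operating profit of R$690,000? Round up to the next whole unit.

Each unit contributes R$449.61 − R$285.02 = R$164.59.
Need Q such that Q × R$164.59 − R$2,076,600 = R$690,000, i.e. Q = R$2,766,600 / R$164.59 = 16,809.04 → 16,810.

16,810 pumps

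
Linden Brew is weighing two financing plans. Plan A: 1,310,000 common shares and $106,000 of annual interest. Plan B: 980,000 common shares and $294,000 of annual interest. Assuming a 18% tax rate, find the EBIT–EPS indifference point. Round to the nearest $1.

At indifference, (EBIT − 106,000)(1 − t)/1,310,000 = (EBIT − 294,000)(1 − t)/980,000.
The (1 − t) factor cancels: (EBIT − 106,000) × 980,000 = (EBIT − 294,000) × 1,310,000.
EBIT × (1,310,000 − 980,000) = 294,000 × 1,310,000 − 106,000 × 980,000 = 281,260,000,000, so EBIT = 281,260,000,000 ÷ 330,000 = 852,303.03.

$852,303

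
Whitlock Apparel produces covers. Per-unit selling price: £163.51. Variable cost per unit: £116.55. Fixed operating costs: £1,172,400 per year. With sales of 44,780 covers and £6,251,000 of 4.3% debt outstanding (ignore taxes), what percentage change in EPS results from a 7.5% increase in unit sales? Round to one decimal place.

At 44,780 units, contribution = 44,780 × £46.96 = £2,102,868.80.
Operating income = contribution − fixed costs = £2,102,868.80 − £1,172,400 = £930,468.80.
After interest of £268,793.00, pre-tax earnings = £661,675.80.
DCL = total CM / (EBIT − I) = £2,102,868.80 / £661,675.80 = 3.1781.
EPS therefore changes by 3.1781 × (+7.5%) = +23.8%.

+23.8%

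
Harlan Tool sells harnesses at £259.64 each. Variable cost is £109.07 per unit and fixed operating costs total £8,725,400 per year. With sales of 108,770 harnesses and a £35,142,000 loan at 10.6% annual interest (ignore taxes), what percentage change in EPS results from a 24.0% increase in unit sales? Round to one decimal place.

Total contribution margin = 108,770 × £150.57 = £16,377,498.90.
Operating income = contribution − fixed costs = £16,377,498.90 − £8,725,400 = £7,652,098.90.
Interest = £3,725,052.00, so EBIT − I = £3,927,046.90.
Degree of combined leverage = contribution ÷ (EBIT − I) = £16,377,498.90 ÷ £3,927,046.90 = 4.1704.
EPS therefore changes by 4.1704 × (+24.0%) = +100.1%.

+100.1%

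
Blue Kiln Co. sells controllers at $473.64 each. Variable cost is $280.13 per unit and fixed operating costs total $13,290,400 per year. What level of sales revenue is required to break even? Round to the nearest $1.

Contribution margin per unit = $473.64 − $280.13 = $193.51, a CM ratio of $193.51 ÷ $473.64 = 0.4086.
Break-even revenue = fixed costs × price ÷ CM = $13,290,400 × $473.64 ÷ $193.51 = $32,529,921.

$32,529,921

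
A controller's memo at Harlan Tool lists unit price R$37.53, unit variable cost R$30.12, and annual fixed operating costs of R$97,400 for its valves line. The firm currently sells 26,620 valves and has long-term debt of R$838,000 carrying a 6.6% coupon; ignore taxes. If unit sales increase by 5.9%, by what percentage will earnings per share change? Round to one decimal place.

Total contribution margin = 26,620 × R$7.41 = R$197,254.20.
EBIT = R$197,254.20 − R$97,400 = R$99,854.20.
Interest = R$55,308.00, so EBIT − I = R$44,546.20.
Degree of combined leverage = contribution ÷ (EBIT − I) = R$197,254.20 ÷ R$44,546.20 = 4.4281.
EPS therefore changes by 4.4281 × (+5.9%) = +26.1%.

+26.1%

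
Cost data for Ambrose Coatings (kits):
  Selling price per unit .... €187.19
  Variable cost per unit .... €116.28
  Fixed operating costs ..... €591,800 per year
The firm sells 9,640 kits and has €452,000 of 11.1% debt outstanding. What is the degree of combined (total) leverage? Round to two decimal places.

16.43

Contribution at this volume is 9,640 × €70.91 = €683,572.40.
Subtracting fixed costs: EBIT = €683,572.40 − €591,800 = €91,772.40. Interest = €50,172.00, so EBIT − I = €41,600.40.
Degree of total leverage = total CM / (EBIT − interest) = €683,572.40 / €41,600.40 = 16.4319.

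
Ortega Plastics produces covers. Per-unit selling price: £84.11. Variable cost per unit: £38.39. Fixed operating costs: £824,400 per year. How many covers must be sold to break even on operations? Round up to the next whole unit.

18,032 covers

Each unit contributes £84.11 − £38.39 = £45.72.
Break-even volume = fixed costs ÷ CM per unit = £824,400 ÷ £45.72 = 18,031.50, so 18,032 covers.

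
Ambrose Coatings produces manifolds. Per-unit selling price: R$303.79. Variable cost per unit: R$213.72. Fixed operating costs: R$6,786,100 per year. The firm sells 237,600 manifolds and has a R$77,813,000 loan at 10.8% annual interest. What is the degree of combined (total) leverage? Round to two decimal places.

At 237,600 units, contribution = 237,600 × R$90.07 = R$21,400,632.00.
Operating income = contribution − fixed costs = R$21,400,632.00 − R$6,786,100 = R$14,614,532.00. Interest = R$8,403,804.00.
DOL = R$21,400,632.00 ÷ R$14,614,532.00 = 1.4643; DFL = R$14,614,532.00 ÷ R$6,210,728.00 = 2.3531.
DCL = DOL × DFL = 1.4643 × 2.3531 = 3.4456.

3.45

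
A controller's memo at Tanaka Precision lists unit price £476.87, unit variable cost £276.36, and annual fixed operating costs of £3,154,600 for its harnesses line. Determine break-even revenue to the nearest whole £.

CM per unit = £476.87 − £276.36 = £200.51; CM ratio = £200.51 / £476.87 = 0.4205.
Break-even sales = FC ÷ CM ratio = £3,154,600 × £476.87 / £200.51 = £7,502,539.

£7,502,539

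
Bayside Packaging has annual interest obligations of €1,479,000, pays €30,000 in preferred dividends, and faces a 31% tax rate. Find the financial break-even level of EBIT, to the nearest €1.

Preferred dividends are paid after tax, so their pre-tax equivalent is €30,000 ÷ (1 − 0.31) = €43,478.26.
Financial break-even EBIT = interest + D_p ÷ (1 − t) = €1,479,000 + €43,478.26 = €1,522,478.26.

€1,522,478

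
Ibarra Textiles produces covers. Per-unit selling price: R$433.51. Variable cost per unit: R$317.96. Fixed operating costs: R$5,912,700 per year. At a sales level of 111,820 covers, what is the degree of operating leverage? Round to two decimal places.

Contribution at this volume is 111,820 × R$115.55 = R$12,920,801.00.
Subtracting fixed costs: EBIT = R$12,920,801.00 − R$5,912,700 = R$7,008,101.00.
DOL = contribution ÷ EBIT = R$12,920,801.00 ÷ R$7,008,101.00 = 1.8437.

1.84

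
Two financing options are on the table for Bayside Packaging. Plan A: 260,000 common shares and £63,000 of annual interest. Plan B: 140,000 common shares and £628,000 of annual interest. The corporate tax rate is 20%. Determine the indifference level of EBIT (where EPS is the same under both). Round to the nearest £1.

£1,287,167

Set EPS_A = EPS_B: (EBIT − £63,000)(1 − 0.20) ÷ 260,000 = (EBIT − £628,000)(1 − 0.20) ÷ 140,000.
Cancelling (1 − t) and cross-multiplying: 140,000·(EBIT − 63,000) = 260,000·(EBIT − 628,000).
Solving, EBIT = (628,000·260,000 − 63,000·140,000) / (260,000 − 140,000) = 154,460,000,000 / 120,000 = 1,287,166.67.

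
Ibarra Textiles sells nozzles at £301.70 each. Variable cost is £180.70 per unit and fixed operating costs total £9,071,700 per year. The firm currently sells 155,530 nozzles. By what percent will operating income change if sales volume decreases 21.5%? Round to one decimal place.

-41.5%

Contribution at this volume is 155,530 × £121.00 = £18,819,130.00.
Operating income = contribution − fixed costs = £18,819,130.00 − £9,071,700 = £9,747,430.00.
So DOL = total CM / EBIT = £18,819,130.00 / £9,747,430.00 = 1.9307.
%ΔEBIT = DOL × %ΔSales = 1.9307 × -21.5% = -41.5%.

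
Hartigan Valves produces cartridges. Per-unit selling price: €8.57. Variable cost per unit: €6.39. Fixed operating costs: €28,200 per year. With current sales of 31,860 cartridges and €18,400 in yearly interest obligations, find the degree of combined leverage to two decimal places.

3.04

Contribution at this volume is 31,860 × €2.18 = €69,454.80.
EBIT = €69,454.80 − €28,200 = €41,254.80. Interest = €18,400.00.
DOL = €69,454.80 ÷ €41,254.80 = 1.6836; DFL = €41,254.80 ÷ €22,854.80 = 1.8051.
Combined leverage = 1.6836 × 1.8051 = 3.0391.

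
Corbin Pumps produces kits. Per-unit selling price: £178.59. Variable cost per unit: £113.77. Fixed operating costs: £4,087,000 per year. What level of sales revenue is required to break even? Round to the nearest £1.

£11,260,372

Contribution margin per unit = £178.59 − £113.77 = £64.82, a CM ratio of £64.82 ÷ £178.59 = 0.3630.
Break-even revenue = fixed costs × price ÷ CM = £4,087,000 × £178.59 ÷ £64.82 = £11,260,372.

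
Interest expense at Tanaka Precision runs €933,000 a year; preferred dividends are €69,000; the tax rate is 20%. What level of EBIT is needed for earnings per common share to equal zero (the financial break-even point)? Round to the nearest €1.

Preferred dividends are paid after tax, so their pre-tax equivalent is €69,000 ÷ (1 − 0.20) = €86,250.00.
Financial break-even EBIT = interest + D_p ÷ (1 − t) = €933,000 + €86,250.00 = €1,019,250.00.

€1,019,250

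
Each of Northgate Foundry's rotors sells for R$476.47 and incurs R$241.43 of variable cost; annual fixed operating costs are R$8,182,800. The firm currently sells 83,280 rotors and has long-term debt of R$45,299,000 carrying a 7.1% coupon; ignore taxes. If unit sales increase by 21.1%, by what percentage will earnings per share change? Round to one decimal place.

Total contribution margin = 83,280 × R$235.04 = R$19,574,131.20.
Operating income = contribution − fixed costs = R$19,574,131.20 − R$8,182,800 = R$11,391,331.20.
After interest of R$3,216,229.00, pre-tax earnings = R$8,175,102.20.
DCL = total CM / (EBIT − I) = R$19,574,131.20 / R$8,175,102.20 = 2.3944.
EPS therefore changes by 2.3944 × (+21.1%) = +50.5%.

+50.5%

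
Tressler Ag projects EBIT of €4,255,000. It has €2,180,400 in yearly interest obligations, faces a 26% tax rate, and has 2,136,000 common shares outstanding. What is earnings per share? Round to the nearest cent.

€0.72

Interest = €2,180,400.00, so EBT = €4,255,000 − €2,180,400.00 = €2,074,600.00.
After tax at 26%: net income = €2,074,600.00 × 0.74 = €1,535,204.00.
EPS = €1,535,204.00 ÷ 2,136,000 = €0.72.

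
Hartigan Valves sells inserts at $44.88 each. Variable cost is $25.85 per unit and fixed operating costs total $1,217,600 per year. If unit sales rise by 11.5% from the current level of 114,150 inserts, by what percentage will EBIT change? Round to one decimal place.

+26.2%

At 114,150 units, contribution = 114,150 × $19.03 = $2,172,274.50.
Subtracting fixed costs: EBIT = $2,172,274.50 − $1,217,600 = $954,674.50.
Degree of operating leverage = $2,172,274.50 / $954,674.50 = 2.2754.
Operating income changes by 2.2754 × +11.5% = +26.2%.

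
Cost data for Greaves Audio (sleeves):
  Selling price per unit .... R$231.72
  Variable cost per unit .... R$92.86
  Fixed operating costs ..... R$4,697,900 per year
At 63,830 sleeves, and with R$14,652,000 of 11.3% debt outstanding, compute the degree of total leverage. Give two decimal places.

3.53

Total contribution margin = 63,830 × R$138.86 = R$8,863,433.80.
EBIT = R$8,863,433.80 − R$4,697,900 = R$4,165,533.80. Interest = R$1,655,676.00, so EBIT − I = R$2,509,857.80.
Degree of total leverage = total CM / (EBIT − interest) = R$8,863,433.80 / R$2,509,857.80 = 3.5314.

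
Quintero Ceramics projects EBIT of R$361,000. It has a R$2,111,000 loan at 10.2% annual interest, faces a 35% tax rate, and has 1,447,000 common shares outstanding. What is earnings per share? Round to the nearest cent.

R$0.07

Interest = R$215,322.00, so EBT = R$361,000 − R$215,322.00 = R$145,678.00.
After tax at 35%: net income = R$145,678.00 × 0.65 = R$94,690.70.
EPS = R$94,690.70 ÷ 1,447,000 = R$0.07.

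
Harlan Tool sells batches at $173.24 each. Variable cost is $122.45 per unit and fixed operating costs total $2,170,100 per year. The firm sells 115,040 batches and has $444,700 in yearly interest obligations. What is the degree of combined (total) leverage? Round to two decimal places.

Total contribution margin = 115,040 × $50.79 = $5,842,881.60.
Subtracting fixed costs: EBIT = $5,842,881.60 − $2,170,100 = $3,672,781.60. Interest = $444,700.00, so EBIT − I = $3,228,081.60.
DCL = contribution ÷ (EBIT − I) = $5,842,881.60 ÷ $3,228,081.60 = 1.8100.

1.81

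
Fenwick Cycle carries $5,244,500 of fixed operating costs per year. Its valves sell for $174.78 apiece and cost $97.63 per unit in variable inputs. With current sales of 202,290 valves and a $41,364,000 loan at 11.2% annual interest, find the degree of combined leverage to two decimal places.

At 202,290 units, contribution = 202,290 × $77.15 = $15,606,673.50.
EBIT = $15,606,673.50 − $5,244,500 = $10,362,173.50. Interest = $4,632,768.00.
DOL = $15,606,673.50 ÷ $10,362,173.50 = 1.5061; DFL = $10,362,173.50 ÷ $5,729,405.50 = 1.8086.
DCL = DOL × DFL = 1.5061 × 1.8086 = 2.7239.

2.72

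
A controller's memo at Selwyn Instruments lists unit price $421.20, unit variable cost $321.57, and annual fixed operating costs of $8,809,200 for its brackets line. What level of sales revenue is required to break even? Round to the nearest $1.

CM per unit = $421.20 − $321.57 = $99.63; CM ratio = $99.63 / $421.20 = 0.2365.
Break-even revenue = fixed costs × price ÷ CM = $8,809,200 × $421.20 ÷ $99.63 = $37,242,146.

$37,242,146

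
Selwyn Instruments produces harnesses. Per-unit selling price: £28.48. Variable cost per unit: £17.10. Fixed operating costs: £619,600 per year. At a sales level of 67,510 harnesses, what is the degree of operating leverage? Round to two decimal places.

5.17

Total contribution margin = 67,510 × £11.38 = £768,263.80.
Operating income = contribution − fixed costs = £768,263.80 − £619,600 = £148,663.80.
DOL = contribution ÷ EBIT = £768,263.80 ÷ £148,663.80 = 5.1678.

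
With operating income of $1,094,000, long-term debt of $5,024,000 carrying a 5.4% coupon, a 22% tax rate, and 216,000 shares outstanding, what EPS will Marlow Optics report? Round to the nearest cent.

$2.97

Interest = $271,296.00, so EBT = $1,094,000 − $271,296.00 = $822,704.00.
After tax at 22%: net income = $822,704.00 × 0.78 = $641,709.12.
EPS = $641,709.12 ÷ 216,000 = $2.97.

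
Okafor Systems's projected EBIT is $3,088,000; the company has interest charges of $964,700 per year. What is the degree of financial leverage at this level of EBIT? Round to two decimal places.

1.45

Interest = $964,700.00.
Degree of financial leverage = EBIT / (EBIT − interest) = $3,088,000 / $2,123,300.00 = 1.4543.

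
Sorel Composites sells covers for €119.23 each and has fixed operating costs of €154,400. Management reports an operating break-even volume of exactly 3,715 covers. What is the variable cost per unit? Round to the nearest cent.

At break-even, FC = Q × (P − VC), so P − VC = €154,400 ÷ 3,715 = €41.5612.
Hence VC = price − CM = €119.23 − €41.5612 = €77.67.

€77.67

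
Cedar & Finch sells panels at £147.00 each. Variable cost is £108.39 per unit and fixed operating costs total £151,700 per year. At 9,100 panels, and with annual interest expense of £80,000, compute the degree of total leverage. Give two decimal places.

At 9,100 units, contribution = 9,100 × £38.61 = £351,351.00.
Operating income = contribution − fixed costs = £351,351.00 − £151,700 = £199,651.00. Interest = £80,000.00.
DOL = £351,351.00 ÷ £199,651.00 = 1.7598; DFL = £199,651.00 ÷ £119,651.00 = 1.6686.
DCL = DOL × DFL = 1.7598 × 1.6686 = 2.9364.

2.94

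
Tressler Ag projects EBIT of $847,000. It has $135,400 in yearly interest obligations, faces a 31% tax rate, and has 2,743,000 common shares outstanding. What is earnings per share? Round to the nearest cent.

$0.18

Interest = $135,400.00, so EBT = $847,000 − $135,400.00 = $711,600.00.
Net income = $711,600.00 × (1 − 0.31) = $491,004.00.
Per share: $491,004.00 / 2,743,000 shares = $0.18.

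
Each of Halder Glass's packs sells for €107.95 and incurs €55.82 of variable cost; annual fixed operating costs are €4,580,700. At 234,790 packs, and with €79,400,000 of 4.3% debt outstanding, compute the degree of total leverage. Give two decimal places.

Contribution at this volume is 234,790 × €52.13 = €12,239,602.70.
Operating income = contribution − fixed costs = €12,239,602.70 − €4,580,700 = €7,658,902.70. Interest = €3,414,200.00, so EBIT − I = €4,244,702.70.
DCL = contribution ÷ (EBIT − I) = €12,239,602.70 ÷ €4,244,702.70 = 2.8835.

2.88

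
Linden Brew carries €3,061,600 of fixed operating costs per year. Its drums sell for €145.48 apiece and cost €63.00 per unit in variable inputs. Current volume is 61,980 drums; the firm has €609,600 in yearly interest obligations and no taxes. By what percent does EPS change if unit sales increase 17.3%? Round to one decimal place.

At 61,980 units, contribution = 61,980 × €82.48 = €5,112,110.40.
Subtracting fixed costs: EBIT = €5,112,110.40 − €3,061,600 = €2,050,510.40.
Interest = €609,600.00, so EBIT − I = €1,440,910.40.
Degree of combined leverage = contribution ÷ (EBIT − I) = €5,112,110.40 ÷ €1,440,910.40 = 3.5478.
%ΔEPS = DCL × %ΔSales = 3.5478 × +17.3% = +61.4%.

+61.4%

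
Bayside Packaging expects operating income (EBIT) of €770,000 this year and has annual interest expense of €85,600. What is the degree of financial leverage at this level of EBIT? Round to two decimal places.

1.13

Annual interest charges come to €85,600.00.
Degree of financial leverage = EBIT / (EBIT − interest) = €770,000 / €684,400.00 = 1.1251.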